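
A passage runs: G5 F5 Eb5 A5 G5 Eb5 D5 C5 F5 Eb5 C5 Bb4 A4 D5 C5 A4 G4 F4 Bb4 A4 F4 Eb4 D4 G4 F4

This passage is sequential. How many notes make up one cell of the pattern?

There are 25 notes; a 5-note unit gives 5 cells:
G5 F5 Eb5 A5 G5 | Eb5 D5 C5 F5 Eb5 | C5 Bb4 A4 D5 C5 | A4 G4 F4 Bb4 A4 | F4 Eb4 D4 G4 F4
That's a consistent down a 3rd shift per cell, and no other grouping gives one.

5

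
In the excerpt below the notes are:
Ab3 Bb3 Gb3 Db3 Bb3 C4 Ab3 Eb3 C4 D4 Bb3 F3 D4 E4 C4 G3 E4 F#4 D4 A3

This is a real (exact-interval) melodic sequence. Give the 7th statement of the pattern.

G#4 A#4 F#4 C#4

Unit = 4 notes; the statements start on Ab3, Bb3, C4, D4, E4, moving up a 2nd each time.
Carrying on: F#4 → G#4.
So cell 7 is G#4 A#4 F#4 C#4.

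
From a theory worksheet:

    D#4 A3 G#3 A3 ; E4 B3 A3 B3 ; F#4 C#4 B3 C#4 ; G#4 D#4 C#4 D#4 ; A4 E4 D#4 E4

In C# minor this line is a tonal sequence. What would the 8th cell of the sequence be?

D#5 A4 G#4 A4

The 4-note cells begin on D#4, E4, F#4, G#4, A4 — each up a 2nd from the last.
Extending up a 2nd: B4 → C#5 → D#5.
From D#5 the diatonic shape gives D#5 A4 G#4 A4.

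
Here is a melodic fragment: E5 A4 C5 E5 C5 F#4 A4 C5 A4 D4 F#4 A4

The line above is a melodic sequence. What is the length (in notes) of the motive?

4

Try groups of 4 (3 cells in 12 notes):
E5 A4 C5 E5 | C5 F#4 A4 C5 | A4 D4 F#4 A4
Every group is a transposition down a 3rd of the one before; no shorter unit works.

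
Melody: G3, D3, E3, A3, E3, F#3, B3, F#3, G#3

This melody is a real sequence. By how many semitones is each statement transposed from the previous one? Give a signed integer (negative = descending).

2

With a 3-note motive the entries are G3, A3, B3, each up a 2nd from the previous.
G3→A3 is 57 − 55 = 2 semitones.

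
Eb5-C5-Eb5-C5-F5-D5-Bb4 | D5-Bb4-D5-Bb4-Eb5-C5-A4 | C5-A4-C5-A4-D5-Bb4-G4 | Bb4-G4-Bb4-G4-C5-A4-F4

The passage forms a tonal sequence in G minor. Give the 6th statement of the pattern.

Taking 7-note groups, the heads are Eb5, D5, C5, Bb4: the pattern moves down a 2nd.
Extending down a 2nd: A4 → G4.
From G4 the diatonic shape gives G4 Eb4 G4 Eb4 A4 F4 D4.

G4 Eb4 G4 Eb4 A4 F4 D4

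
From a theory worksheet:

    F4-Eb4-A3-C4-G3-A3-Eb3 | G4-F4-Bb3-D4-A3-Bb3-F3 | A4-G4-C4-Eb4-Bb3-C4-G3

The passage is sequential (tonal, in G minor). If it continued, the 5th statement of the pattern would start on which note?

C5

The 7-note cells begin on F4, G4, A4 — each up a 2nd from the last.
Extending the heads up a 2nd: Bb4 → C5.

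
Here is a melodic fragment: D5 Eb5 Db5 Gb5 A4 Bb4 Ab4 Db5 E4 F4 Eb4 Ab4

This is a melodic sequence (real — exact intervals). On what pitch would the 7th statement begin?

G#2

Unit = 4 notes; the statements start on D5, A4, E4, moving down a 4th each time.
Continuing: B3 → F#3 → C#3 → G#2. Statement 7 starts on G#2.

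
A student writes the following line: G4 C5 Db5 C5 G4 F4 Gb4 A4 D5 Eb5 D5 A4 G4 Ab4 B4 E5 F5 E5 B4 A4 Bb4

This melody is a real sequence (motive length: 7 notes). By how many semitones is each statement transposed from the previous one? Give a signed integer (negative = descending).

2

Unit = 7 notes; the statements start on G4, A4, B4, moving up a 2nd each time.
G4 to A4 spans +2 semitones.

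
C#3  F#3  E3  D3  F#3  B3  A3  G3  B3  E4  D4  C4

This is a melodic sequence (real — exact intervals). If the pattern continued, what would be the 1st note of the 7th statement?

G5

The unit is 4 notes. Position-1 pitches of the 3 shown cells: C#3, F#3, B3.
Extending up a 4th: E4 → A4 → D5 → G5.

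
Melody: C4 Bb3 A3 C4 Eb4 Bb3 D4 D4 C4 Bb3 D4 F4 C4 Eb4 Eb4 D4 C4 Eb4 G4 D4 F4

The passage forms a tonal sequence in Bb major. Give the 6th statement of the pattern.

A4 G4 F4 A4 C5 G4 Bb4

Unit = 7 notes; the statements start on C4, D4, Eb4, moving up a 2nd each time.
Carrying on: F4 → G4 → A4.
From A4 the diatonic shape gives A4 G4 F4 A4 C5 G4 Bb4.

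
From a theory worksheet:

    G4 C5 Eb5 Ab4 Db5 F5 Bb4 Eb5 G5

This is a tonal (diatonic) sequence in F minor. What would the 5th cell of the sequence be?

Unit = 3 notes; the statements start on G4, Ab4, Bb4, moving up a 2nd each time.
Extending up a 2nd: C5 → Db5.
So cell 5 is Db5 G5 Bb5.

Db5 G5 Bb5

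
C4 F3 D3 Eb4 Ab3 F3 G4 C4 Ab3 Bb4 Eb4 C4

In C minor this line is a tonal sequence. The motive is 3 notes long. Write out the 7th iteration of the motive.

Unit = 3 notes; the statements start on C4, Eb4, G4, Bb4, moving up a 3rd each time.
Extending up a 3rd: D5 → F5 → Ab5.
So cell 7 is Ab5 D5 Bb4.

Ab5 D5 Bb4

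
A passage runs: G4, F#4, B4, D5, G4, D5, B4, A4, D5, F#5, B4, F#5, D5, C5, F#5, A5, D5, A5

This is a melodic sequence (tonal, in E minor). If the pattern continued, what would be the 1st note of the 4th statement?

Grouping in 6s, the 1st note of each cell is G4, B4, D5.
One more up a 3rd gives F#5.

F#5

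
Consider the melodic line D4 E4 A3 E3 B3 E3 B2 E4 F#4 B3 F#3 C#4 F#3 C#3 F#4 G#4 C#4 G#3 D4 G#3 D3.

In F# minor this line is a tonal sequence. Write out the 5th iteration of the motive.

A4 B4 E4 B3 F#4 B3 F#3

Taking 7-note groups, the heads are D4, E4, F#4: the pattern moves up a 2nd.
Extending up a 2nd: G#4 → A4.
So cell 5 is A4 B4 E4 B3 F#4 B3 F#3.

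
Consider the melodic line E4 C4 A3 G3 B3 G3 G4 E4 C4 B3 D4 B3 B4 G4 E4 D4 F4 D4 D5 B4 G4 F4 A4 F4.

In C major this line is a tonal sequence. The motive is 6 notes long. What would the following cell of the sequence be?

F5 D5 B4 A4 C5 A4

The 6-note cells begin on E4, G4, B4, D5 — each up a 3rd from the last.
Statement 5 starts on F5 and keeps the same diatonic contour: F5 D5 B4 A4 C5 A4.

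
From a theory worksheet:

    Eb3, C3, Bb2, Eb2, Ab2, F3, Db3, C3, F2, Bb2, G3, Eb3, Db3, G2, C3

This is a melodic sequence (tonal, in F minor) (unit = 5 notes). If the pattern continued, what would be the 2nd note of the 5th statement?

With 5-note cells, note 2 of each statement runs C3, Db3, Eb3.
Each moves up a 2nd. Continuing: F3 → G3.

G3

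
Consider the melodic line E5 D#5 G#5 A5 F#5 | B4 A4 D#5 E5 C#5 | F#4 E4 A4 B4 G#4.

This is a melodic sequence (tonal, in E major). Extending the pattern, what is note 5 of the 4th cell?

The unit is 5 notes. Position-5 pitches of the 3 shown cells: F#5, C#5, G#4.
Each moves down a 4th; the next is D#4.

D#4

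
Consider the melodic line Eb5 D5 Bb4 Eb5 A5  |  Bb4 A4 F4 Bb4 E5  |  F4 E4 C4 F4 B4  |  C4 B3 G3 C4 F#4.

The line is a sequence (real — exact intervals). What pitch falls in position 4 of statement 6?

D3

With 5-note cells, note 4 of each statement runs Eb5, Bb4, F4, C4.
Carrying that down a 4th forward: G3 → D3.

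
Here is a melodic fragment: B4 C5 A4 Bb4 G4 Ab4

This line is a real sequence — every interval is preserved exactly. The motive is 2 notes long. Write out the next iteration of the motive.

F4 Gb4

With a 2-note motive the entries are B4, A4, G4, each down a 2nd from the previous.
From F4 the exact shape gives F4 Gb4.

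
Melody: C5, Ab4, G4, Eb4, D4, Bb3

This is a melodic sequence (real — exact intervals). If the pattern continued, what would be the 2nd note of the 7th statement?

The unit is 2 notes. Position-2 pitches of the 3 shown cells: Ab4, Eb4, Bb3.
Carrying that down a 4th forward: F3 → C3 → G2 → D2.

D2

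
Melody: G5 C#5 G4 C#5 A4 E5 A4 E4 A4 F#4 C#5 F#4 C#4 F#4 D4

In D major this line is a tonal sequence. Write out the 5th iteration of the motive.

Unit = 5 notes; the statements start on G5, E5, C#5, moving down a 3rd each time.
Extending down a 3rd: A4 → F#4.
Statement 5 starts on F#4 and keeps the same diatonic contour: F#4 B3 F#3 B3 G3.

F#4 B3 F#3 B3 G3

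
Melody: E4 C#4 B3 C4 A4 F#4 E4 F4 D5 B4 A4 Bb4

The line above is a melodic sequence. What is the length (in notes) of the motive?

4

There are 12 notes; a 4-note unit gives 3 cells:
E4 C#4 B3 C4 | A4 F#4 E4 F4 | D5 B4 A4 Bb4
That's a consistent up a 4th shift per cell, and no other grouping gives one.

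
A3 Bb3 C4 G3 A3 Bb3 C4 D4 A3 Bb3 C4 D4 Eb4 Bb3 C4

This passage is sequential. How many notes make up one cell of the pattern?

There are 15 notes; a 5-note unit gives 3 cells:
A3 Bb3 C4 G3 A3 | Bb3 C4 D4 A3 Bb3 | C4 D4 Eb4 Bb3 C4
Every group is a transposition up a 2nd of the one before; no shorter unit works.

5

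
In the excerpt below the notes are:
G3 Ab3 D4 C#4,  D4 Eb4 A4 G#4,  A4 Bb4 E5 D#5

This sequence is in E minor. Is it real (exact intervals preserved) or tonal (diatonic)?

real

Each cell has the same semitone pattern (1, 6, -1) — intervals are preserved exactly.
And Ab3 lies outside E minor, so the sequence is real rather than tonal.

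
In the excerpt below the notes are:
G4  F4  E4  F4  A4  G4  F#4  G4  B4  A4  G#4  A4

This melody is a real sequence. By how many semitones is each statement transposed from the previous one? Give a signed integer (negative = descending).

Taking 4-note groups, the heads are G4, A4, B4: the pattern moves up a 2nd.
Counting half-steps from G4 to A4: 2.

2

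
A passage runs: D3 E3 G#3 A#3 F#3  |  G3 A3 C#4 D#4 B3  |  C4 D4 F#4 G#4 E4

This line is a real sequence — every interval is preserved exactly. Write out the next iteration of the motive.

With a 5-note motive the entries are D3, G3, C4, each up a 4th from the previous.
So cell 4 is F4 G4 B4 C#5 A4.

F4 G4 B4 C#5 A4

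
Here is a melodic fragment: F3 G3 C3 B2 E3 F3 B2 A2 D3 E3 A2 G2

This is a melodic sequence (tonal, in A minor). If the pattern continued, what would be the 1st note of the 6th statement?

A2

Grouping in 4s, the 1st note of each cell is F3, E3, D3.
Each moves down a 2nd. Continuing: C3 → B2 → A2.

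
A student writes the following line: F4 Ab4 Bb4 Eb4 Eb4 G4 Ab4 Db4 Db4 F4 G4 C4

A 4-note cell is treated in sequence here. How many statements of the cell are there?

12 notes in groups of 4 gives 12/4 = 3 statements.
Starts: F4, Eb4, Db4 — each down a 2nd.

3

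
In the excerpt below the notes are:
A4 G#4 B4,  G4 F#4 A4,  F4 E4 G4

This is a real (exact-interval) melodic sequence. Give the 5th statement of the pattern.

Db4 C4 Eb4

The 3-note cells begin on A4, G4, F4 — each down a 2nd from the last.
Carrying on: Eb4 → Db4.
Statement 5 starts on Db4 and keeps the same exact contour: Db4 C4 Eb4.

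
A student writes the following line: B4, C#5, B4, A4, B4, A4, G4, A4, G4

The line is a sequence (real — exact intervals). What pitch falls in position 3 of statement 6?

Db4

The unit is 3 notes. Position-3 pitches of the 3 shown cells: B4, A4, G4.
Each moves down a 2nd. Continuing: F4 → Eb4 → Db4.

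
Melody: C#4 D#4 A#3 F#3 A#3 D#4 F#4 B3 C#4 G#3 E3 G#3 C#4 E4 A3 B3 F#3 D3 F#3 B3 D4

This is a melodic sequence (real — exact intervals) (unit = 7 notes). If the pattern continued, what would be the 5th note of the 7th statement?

Grouping in 7s, the 5th note of each cell is A#3, G#3, F#3.
Each moves down a 2nd. Continuing: E3 → D3 → C3 → Bb2.

Bb2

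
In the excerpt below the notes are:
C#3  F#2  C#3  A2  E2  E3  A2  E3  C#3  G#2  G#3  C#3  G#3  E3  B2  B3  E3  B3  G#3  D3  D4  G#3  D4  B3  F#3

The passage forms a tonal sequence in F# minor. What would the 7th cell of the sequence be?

The 5-note cells begin on C#3, E3, G#3, B3, D4 — each up a 3rd from the last.
Continuing the starts: F#4 → A4.
From A4 the diatonic shape gives A4 D4 A4 F#4 C#4.

A4 D4 A4 F#4 C#4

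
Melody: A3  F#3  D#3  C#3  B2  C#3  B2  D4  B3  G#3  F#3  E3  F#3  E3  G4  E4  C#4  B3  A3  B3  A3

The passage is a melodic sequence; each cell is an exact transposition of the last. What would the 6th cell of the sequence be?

The 7-note cells begin on A3, D4, G4 — each up a 4th from the last.
Continuing the starts: C5 → F5 → Bb5.
From Bb5 the exact shape gives Bb5 G5 E5 D5 C5 D5 C5.

Bb5 G5 E5 D5 C5 D5 C5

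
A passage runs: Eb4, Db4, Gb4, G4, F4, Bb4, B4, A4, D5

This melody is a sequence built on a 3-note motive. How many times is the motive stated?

3

9 notes in groups of 3 gives 9/3 = 3 statements.
Starts: Eb4, G4, B4 — each up a 3rd.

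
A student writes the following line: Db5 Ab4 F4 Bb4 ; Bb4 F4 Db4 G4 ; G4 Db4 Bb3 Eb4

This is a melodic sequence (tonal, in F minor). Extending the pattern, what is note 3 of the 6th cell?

Grouping in 4s, the 3rd note of each cell is F4, Db4, Bb3.
Each moves down a 3rd. Continuing: G3 → Eb3 → C3.

C3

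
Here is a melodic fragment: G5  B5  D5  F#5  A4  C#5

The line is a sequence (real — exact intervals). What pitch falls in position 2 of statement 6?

A#3

Grouping in 2s, the 2nd note of each cell is B5, F#5, C#5.
Carrying that down a 4th forward: G#4 → D#4 → A#3.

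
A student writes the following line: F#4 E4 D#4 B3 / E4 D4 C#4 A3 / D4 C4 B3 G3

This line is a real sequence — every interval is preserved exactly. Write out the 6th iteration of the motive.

Unit = 4 notes; the statements start on F#4, E4, D4, moving down a 2nd each time.
Carrying on: C4 → Bb3 → Ab3.
Statement 6 starts on Ab3 and keeps the same exact contour: Ab3 Gb3 F3 Db3.

Ab3 Gb3 F3 Db3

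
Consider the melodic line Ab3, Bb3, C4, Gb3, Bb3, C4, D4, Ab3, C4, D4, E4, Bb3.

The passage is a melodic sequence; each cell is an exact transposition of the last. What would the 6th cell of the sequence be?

With a 4-note motive the entries are Ab3, Bb3, C4, each up a 2nd from the previous.
Continuing the starts: D4 → E4 → F#4.
So cell 6 is F#4 G#4 A#4 E4.

F#4 G#4 A#4 E4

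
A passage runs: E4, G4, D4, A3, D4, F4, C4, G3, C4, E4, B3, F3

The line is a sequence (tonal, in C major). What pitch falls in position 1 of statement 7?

F3

With 4-note cells, note 1 of each statement runs E4, D4, C4.
Each moves down a 2nd. Continuing: B3 → A3 → G3 → F3.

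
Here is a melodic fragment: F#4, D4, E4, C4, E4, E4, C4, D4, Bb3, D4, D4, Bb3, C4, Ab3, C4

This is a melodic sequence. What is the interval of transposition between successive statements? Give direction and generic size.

Unit = 5 notes; the statements start on F#4, E4, D4, moving down a 2nd each time.
F#4 to E4 is down a 2nd.

down a 2nd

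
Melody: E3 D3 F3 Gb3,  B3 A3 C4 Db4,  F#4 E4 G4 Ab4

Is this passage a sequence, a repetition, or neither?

sequence

Each 4-note cell is the previous one transposed up a 5th.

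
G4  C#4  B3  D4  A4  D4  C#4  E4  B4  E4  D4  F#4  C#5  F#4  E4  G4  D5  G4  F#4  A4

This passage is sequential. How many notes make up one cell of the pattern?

4

Try groups of 4 (5 cells in 20 notes):
G4 C#4 B3 D4 | A4 D4 C#4 E4 | B4 E4 D4 F#4 | C#5 F#4 E4 G4 | D5 G4 F#4 A4
Each cell is the previous one up a 2nd — so the unit is 4 notes.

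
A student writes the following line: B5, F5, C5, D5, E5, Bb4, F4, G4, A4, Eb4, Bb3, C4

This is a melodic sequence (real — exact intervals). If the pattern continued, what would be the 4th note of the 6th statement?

Eb2

The unit is 4 notes. Position-4 pitches of the 3 shown cells: D5, G4, C4.
Extending down a 5th: F3 → Bb2 → Eb2.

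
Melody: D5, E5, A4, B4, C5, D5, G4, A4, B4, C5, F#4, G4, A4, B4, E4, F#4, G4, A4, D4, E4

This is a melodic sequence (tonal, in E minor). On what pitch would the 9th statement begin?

The 4-note cells begin on D5, C5, B4, A4, G4 — each down a 2nd from the last.
Continuing: F#4 → E4 → D4 → C4. Statement 9 starts on C4.

C4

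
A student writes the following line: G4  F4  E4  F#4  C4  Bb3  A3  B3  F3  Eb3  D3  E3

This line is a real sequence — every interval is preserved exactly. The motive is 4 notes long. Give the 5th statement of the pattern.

With a 4-note motive the entries are G4, C4, F3, each down a 5th from the previous.
Carrying on: Bb2 → Eb2.
From Eb2 the exact shape gives Eb2 Db2 C2 D2.

Eb2 Db2 C2 D2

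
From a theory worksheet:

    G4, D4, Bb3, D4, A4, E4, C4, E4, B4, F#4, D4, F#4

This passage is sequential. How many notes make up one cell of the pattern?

Try groups of 4 (3 cells in 12 notes):
G4 D4 Bb3 D4 | A4 E4 C4 E4 | B4 F#4 D4 F#4
Each cell is the previous one up a 2nd — so the unit is 4 notes.

4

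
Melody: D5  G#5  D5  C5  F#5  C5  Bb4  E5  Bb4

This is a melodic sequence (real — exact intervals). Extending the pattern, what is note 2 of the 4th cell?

The unit is 3 notes. Position-2 pitches of the 3 shown cells: G#5, F#5, E5.
One more down a 2nd gives D5.

D5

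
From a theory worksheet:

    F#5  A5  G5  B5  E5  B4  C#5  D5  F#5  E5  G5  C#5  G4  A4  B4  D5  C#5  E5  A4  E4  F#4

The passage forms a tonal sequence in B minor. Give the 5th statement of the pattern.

E4 G4 F#4 A4 D4 A3 B3

Unit = 7 notes; the statements start on F#5, D5, B4, moving down a 3rd each time.
Extending down a 3rd: G4 → E4.
So cell 5 is E4 G4 F#4 A4 D4 A3 B3.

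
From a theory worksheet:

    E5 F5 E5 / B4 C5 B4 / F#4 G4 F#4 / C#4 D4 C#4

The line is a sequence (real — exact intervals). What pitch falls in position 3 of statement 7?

A#2

Grouping in 3s, the 3rd note of each cell is E5, B4, F#4, C#4.
Each moves down a 4th. Continuing: G#3 → D#3 → A#2.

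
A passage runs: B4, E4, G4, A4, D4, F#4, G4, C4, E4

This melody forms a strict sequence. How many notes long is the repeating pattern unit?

3

Try groups of 3 (3 cells in 9 notes):
B4 E4 G4 | A4 D4 F#4 | G4 C4 E4
That's a consistent down a 2nd shift per cell, and no other grouping gives one.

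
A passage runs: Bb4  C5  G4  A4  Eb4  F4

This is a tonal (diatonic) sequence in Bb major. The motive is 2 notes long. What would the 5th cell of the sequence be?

Unit = 2 notes; the statements start on Bb4, G4, Eb4, moving down a 3rd each time.
Extending down a 3rd: C4 → A3.
From A3 the diatonic shape gives A3 Bb3.

A3 Bb3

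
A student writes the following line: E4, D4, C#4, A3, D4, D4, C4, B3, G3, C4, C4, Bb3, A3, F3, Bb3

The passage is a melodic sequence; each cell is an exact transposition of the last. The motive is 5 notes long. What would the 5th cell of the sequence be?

Ab3 Gb3 F3 Db3 Gb3

Unit = 5 notes; the statements start on E4, D4, C4, moving down a 2nd each time.
Extending down a 2nd: Bb3 → Ab3.
Statement 5 starts on Ab3 and keeps the same exact contour: Ab3 Gb3 F3 Db3 Gb3.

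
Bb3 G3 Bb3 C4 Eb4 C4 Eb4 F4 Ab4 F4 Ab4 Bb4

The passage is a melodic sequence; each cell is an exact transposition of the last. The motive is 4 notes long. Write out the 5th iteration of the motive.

With a 4-note motive the entries are Bb3, Eb4, Ab4, each up a 4th from the previous.
Carrying on: Db5 → Gb5.
So cell 5 is Gb5 Eb5 Gb5 Ab5.

Gb5 Eb5 Gb5 Ab5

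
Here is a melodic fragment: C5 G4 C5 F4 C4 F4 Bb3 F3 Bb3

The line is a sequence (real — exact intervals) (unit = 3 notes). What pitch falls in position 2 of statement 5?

With 3-note cells, note 2 of each statement runs G4, C4, F3.
Each moves down a 5th. Continuing: Bb2 → Eb2.

Eb2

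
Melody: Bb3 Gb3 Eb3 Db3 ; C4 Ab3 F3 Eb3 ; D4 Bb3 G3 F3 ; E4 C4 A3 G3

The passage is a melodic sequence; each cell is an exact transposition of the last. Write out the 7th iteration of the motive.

Taking 4-note groups, the heads are Bb3, C4, D4, E4: the pattern moves up a 2nd.
Extending up a 2nd: F#4 → G#4 → A#4.
So cell 7 is A#4 F#4 D#4 C#4.

A#4 F#4 D#4 C#4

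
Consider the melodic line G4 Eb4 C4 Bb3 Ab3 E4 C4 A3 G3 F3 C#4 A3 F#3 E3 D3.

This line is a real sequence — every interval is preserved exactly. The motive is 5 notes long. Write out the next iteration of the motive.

A#3 F#3 D#3 C#3 B2

With a 5-note motive the entries are G4, E4, C#4, each down a 3rd from the previous.
Statement 4 starts on A#3 and keeps the same exact contour: A#3 F#3 D#3 C#3 B2.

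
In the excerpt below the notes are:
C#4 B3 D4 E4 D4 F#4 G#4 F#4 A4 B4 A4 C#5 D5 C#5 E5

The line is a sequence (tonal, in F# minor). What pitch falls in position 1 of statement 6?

The unit is 3 notes. Position-1 pitches of the 5 shown cells: C#4, E4, G#4, B4, D5.
One more up a 3rd gives F#5.

F#5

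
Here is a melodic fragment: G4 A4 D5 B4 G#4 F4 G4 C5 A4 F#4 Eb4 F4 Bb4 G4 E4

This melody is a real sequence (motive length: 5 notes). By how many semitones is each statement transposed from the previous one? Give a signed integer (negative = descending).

-2

Taking 5-note groups, the heads are G4, F4, Eb4: the pattern moves down a 2nd.
G4→F4 is 65 − 67 = -2 semitones.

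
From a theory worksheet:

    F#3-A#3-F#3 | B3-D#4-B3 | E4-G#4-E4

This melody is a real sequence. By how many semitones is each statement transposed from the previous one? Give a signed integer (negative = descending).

The 3-note cells begin on F#3, B3, E4 — each up a 4th from the last.
F#3 to B3 spans +5 semitones.

5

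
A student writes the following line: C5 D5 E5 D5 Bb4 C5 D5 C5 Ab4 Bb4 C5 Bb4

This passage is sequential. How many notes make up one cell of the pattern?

4

12 notes total. Splitting into 3 groups of 4:
C5 D5 E5 D5 | Bb4 C5 D5 C5 | Ab4 Bb4 C5 Bb4
That's a consistent down a 2nd shift per cell, and no other grouping gives one.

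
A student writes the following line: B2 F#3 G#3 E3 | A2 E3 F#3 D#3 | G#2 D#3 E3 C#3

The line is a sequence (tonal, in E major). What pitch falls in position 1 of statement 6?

The unit is 4 notes. Position-1 pitches of the 3 shown cells: B2, A2, G#2.
Extending down a 2nd: F#2 → E2 → D#2.

D#2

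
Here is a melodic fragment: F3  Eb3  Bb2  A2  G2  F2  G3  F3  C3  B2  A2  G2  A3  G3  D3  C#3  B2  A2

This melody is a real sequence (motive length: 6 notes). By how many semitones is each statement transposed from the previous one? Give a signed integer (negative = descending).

Unit = 6 notes; the statements start on F3, G3, A3, moving up a 2nd each time.
F3→G3 is 55 − 53 = 2 semitones.

2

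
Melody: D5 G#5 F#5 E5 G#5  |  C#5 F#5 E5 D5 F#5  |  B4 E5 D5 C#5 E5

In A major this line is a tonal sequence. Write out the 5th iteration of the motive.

The 5-note cells begin on D5, C#5, B4 — each down a 2nd from the last.
Extending down a 2nd: A4 → G#4.
Statement 5 starts on G#4 and keeps the same diatonic contour: G#4 C#5 B4 A4 C#5.

G#4 C#5 B4 A4 C#5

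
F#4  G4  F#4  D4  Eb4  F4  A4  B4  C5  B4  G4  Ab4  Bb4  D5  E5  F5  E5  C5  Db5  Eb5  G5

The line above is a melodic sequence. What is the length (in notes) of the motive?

7

Try groups of 7 (3 cells in 21 notes):
F#4 G4 F#4 D4 Eb4 F4 A4 | B4 C5 B4 G4 Ab4 Bb4 D5 | E5 F5 E5 C5 Db5 Eb5 G5
Every group is a transposition up a 4th of the one before; no shorter unit works.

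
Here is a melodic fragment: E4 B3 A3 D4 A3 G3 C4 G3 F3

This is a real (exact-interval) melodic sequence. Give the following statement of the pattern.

Unit = 3 notes; the statements start on E4, D4, C4, moving down a 2nd each time.
Statement 4 starts on Bb3 and keeps the same exact contour: Bb3 F3 Eb3.

Bb3 F3 Eb3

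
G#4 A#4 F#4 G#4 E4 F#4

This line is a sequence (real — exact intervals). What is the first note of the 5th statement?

The 2-note cells begin on G#4, F#4, E4 — each down a 2nd from the last.
Continuing: D4 → C4. Statement 5 starts on C4.

C4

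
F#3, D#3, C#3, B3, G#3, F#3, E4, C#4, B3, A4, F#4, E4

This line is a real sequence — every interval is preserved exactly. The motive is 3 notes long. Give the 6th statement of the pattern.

With a 3-note motive the entries are F#3, B3, E4, A4, each up a 4th from the previous.
Extending up a 4th: D5 → G5.
Statement 6 starts on G5 and keeps the same exact contour: G5 E5 D5.

G5 E5 D5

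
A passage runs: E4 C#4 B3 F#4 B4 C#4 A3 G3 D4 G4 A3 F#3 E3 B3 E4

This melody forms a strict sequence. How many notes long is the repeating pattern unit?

5

Try groups of 5 (3 cells in 15 notes):
E4 C#4 B3 F#4 B4 | C#4 A3 G3 D4 G4 | A3 F#3 E3 B3 E4
Every group is a transposition down a 3rd of the one before; no shorter unit works.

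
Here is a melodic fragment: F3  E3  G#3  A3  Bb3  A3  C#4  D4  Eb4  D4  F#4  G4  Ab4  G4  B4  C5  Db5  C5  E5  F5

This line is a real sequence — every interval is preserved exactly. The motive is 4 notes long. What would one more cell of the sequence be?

Gb5 F5 A5 Bb5

The 4-note cells begin on F3, Bb3, Eb4, Ab4, Db5 — each up a 4th from the last.
Statement 6 starts on Gb5 and keeps the same exact contour: Gb5 F5 A5 Bb5.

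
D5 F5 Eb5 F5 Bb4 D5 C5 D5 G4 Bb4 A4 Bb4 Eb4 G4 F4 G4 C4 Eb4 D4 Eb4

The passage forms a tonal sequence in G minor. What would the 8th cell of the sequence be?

D3 F3 Eb3 F3

With a 4-note motive the entries are D5, Bb4, G4, Eb4, C4, each down a 3rd from the previous.
Carrying on: A3 → F3 → D3.
From D3 the diatonic shape gives D3 F3 Eb3 F3.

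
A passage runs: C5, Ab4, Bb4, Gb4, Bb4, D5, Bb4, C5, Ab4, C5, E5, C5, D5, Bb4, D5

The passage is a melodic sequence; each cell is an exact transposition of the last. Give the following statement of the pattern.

F#5 D5 E5 C5 E5

Taking 5-note groups, the heads are C5, D5, E5: the pattern moves up a 2nd.
From F#5 the exact shape gives F#5 D5 E5 C5 E5.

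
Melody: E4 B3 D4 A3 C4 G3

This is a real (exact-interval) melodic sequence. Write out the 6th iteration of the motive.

Unit = 2 notes; the statements start on E4, D4, C4, moving down a 2nd each time.
Extending down a 2nd: Bb3 → Ab3 → Gb3.
From Gb3 the exact shape gives Gb3 Db3.

Gb3 Db3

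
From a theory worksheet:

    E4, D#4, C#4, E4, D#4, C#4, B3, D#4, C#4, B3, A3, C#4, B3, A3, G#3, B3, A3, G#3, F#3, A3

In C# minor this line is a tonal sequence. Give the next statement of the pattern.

The 4-note cells begin on E4, D#4, C#4, B3, A3 — each down a 2nd from the last.
So cell 6 is G#3 F#3 E3 G#3.

G#3 F#3 E3 G#3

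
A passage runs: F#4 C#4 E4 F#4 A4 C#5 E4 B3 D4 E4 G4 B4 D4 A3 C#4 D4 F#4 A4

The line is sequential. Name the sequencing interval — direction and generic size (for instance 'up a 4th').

With a 6-note motive the entries are F#4, E4, D4, each down a 2nd from the previous.
F#4 to E4 is down a 2nd.

down a 2nd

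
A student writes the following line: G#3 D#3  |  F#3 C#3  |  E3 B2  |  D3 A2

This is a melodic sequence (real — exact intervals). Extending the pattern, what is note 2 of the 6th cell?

F2

With 2-note cells, note 2 of each statement runs D#3, C#3, B2, A2.
Extending down a 2nd: G2 → F2.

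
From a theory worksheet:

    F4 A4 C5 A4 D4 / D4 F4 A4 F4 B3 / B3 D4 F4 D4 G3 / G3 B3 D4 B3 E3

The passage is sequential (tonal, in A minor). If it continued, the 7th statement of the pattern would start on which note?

With a 5-note motive the entries are F4, D4, B3, G3, each down a 3rd from the previous.
Extending the heads down a 3rd: E3 → C3 → A2.

A2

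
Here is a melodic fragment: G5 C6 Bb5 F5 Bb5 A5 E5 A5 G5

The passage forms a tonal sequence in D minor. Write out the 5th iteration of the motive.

C5 F5 E5

With a 3-note motive the entries are G5, F5, E5, each down a 2nd from the previous.
Extending down a 2nd: D5 → C5.
From C5 the diatonic shape gives C5 F5 E5.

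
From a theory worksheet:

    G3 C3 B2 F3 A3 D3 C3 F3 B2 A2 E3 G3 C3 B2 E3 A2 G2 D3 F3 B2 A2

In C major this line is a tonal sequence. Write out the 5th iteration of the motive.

C3 F2 E2 B2 D3 G2 F2

The 7-note cells begin on G3, F3, E3 — each down a 2nd from the last.
Carrying on: D3 → C3.
Statement 5 starts on C3 and keeps the same diatonic contour: C3 F2 E2 B2 D3 G2 F2.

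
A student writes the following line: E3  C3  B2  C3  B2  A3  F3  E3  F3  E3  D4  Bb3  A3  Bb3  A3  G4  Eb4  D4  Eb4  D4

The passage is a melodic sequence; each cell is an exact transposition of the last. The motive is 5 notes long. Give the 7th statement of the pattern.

Taking 5-note groups, the heads are E3, A3, D4, G4: the pattern moves up a 4th.
Extending up a 4th: C5 → F5 → Bb5.
Statement 7 starts on Bb5 and keeps the same exact contour: Bb5 Gb5 F5 Gb5 F5.

Bb5 Gb5 F5 Gb5 F5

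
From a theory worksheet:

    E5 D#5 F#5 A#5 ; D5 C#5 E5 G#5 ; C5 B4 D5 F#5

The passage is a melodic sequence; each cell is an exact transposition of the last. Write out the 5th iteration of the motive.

Ab4 G4 Bb4 D5

Taking 4-note groups, the heads are E5, D5, C5: the pattern moves down a 2nd.
Continuing the starts: Bb4 → Ab4.
So cell 5 is Ab4 G4 Bb4 D5.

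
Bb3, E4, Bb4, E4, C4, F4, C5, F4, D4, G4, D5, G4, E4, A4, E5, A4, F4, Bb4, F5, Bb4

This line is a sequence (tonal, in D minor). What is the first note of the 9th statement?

C5

Unit = 4 notes; the statements start on Bb3, C4, D4, E4, F4, moving up a 2nd each time.
Extending the heads up a 2nd: G4 → A4 → Bb4 → C5.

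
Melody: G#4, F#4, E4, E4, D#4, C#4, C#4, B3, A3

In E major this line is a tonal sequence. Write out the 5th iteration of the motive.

F#3 E3 D#3

The 3-note cells begin on G#4, E4, C#4 — each down a 3rd from the last.
Extending down a 3rd: A3 → F#3.
From F#3 the diatonic shape gives F#3 E3 D#3.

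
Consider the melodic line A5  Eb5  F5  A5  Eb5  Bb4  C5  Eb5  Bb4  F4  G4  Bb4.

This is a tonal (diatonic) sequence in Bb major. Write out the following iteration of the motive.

F4 C4 D4 F4

Taking 4-note groups, the heads are A5, Eb5, Bb4: the pattern moves down a 4th.
So cell 4 is F4 C4 D4 F4.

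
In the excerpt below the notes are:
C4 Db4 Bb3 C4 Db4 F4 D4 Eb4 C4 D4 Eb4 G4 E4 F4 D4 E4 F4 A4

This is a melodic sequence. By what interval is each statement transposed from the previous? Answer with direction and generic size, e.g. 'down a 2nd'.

up a 2nd

The 6-note cells begin on C4, D4, E4 — each up a 2nd from the last.
C4 to D4 is up a 2nd.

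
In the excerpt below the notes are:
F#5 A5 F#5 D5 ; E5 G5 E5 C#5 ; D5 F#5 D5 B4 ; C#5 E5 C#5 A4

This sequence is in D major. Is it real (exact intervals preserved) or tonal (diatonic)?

Every note is diatonic to D major.
Cell 1 has -4 semitones from note 3 to 4, but cell 2 has -3 — the interval quality changes while the contour stays the same, which is the hallmark of a tonal sequence.

tonal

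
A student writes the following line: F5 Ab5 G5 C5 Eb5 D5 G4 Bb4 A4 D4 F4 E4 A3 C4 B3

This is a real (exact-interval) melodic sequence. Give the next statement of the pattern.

The 3-note cells begin on F5, C5, G4, D4, A3 — each down a 4th from the last.
So cell 6 is E3 G3 F#3.

E3 G3 F#3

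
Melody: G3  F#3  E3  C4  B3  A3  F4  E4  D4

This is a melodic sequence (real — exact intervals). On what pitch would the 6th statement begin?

Ab5

With a 3-note motive the entries are G3, C4, F4, each up a 4th from the previous.
Extending the heads up a 4th: Bb4 → Eb5 → Ab5.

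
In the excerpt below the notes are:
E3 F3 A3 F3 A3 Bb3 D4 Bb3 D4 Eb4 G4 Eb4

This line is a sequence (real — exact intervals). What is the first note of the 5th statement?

Unit = 4 notes; the statements start on E3, A3, D4, moving up a 4th each time.
Continuing: G4 → C5. Statement 5 starts on C5.

C5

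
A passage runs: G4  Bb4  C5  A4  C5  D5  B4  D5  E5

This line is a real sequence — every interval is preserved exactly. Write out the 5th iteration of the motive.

D#5 F#5 G#5

Taking 3-note groups, the heads are G4, A4, B4: the pattern moves up a 2nd.
Extending up a 2nd: C#5 → D#5.
So cell 5 is D#5 F#5 G#5.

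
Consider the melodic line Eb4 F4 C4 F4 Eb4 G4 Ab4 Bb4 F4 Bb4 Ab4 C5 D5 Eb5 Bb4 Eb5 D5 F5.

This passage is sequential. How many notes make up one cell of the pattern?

6

There are 18 notes; a 6-note unit gives 3 cells:
Eb4 F4 C4 F4 Eb4 G4 | Ab4 Bb4 F4 Bb4 Ab4 C5 | D5 Eb5 Bb4 Eb5 D5 F5
Every group is a transposition up a 4th of the one before; no shorter unit works.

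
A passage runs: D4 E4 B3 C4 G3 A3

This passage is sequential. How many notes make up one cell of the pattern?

There are 6 notes; a 2-note unit gives 3 cells:
D4 E4 | B3 C4 | G3 A3
Each cell is the previous one down a 3rd — so the unit is 2 notes.

2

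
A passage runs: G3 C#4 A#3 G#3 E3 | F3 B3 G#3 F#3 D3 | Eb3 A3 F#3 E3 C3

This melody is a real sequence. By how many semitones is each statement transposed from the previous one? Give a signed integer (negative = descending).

-2

With a 5-note motive the entries are G3, F3, Eb3, each down a 2nd from the previous.
G3 to F3 spans -2 semitones.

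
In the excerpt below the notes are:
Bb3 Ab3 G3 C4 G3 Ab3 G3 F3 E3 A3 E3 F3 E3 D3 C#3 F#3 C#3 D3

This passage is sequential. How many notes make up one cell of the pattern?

Try groups of 6 (3 cells in 18 notes):
Bb3 Ab3 G3 C4 G3 Ab3 | G3 F3 E3 A3 E3 F3 | E3 D3 C#3 F#3 C#3 D3
Every group is a transposition down a 3rd of the one before; no shorter unit works.

6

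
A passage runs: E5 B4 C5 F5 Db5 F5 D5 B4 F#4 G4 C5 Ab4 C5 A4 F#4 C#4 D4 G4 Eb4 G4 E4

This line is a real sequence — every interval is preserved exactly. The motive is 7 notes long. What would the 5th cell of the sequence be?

Taking 7-note groups, the heads are E5, B4, F#4: the pattern moves down a 4th.
Carrying on: C#4 → G#3.
Statement 5 starts on G#3 and keeps the same exact contour: G#3 D#3 E3 A3 F3 A3 F#3.

G#3 D#3 E3 A3 F3 A3 F#3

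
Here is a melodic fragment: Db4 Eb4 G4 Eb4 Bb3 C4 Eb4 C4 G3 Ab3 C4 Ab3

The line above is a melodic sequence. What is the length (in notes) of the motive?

4

There are 12 notes; a 4-note unit gives 3 cells:
Db4 Eb4 G4 Eb4 | Bb3 C4 Eb4 C4 | G3 Ab3 C4 Ab3
That's a consistent down a 3rd shift per cell, and no other grouping gives one.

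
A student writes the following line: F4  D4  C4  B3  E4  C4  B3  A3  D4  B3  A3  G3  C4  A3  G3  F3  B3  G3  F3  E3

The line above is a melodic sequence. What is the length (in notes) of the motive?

4

There are 20 notes; a 4-note unit gives 5 cells:
F4 D4 C4 B3 | E4 C4 B3 A3 | D4 B3 A3 G3 | C4 A3 G3 F3 | B3 G3 F3 E3
Every group is a transposition down a 2nd of the one before; no shorter unit works.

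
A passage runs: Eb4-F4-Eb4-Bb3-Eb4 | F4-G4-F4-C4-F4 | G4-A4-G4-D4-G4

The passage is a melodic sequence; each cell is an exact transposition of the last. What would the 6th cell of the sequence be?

C#5 D#5 C#5 G#4 C#5

Unit = 5 notes; the statements start on Eb4, F4, G4, moving up a 2nd each time.
Extending up a 2nd: A4 → B4 → C#5.
So cell 6 is C#5 D#5 C#5 G#4 C#5.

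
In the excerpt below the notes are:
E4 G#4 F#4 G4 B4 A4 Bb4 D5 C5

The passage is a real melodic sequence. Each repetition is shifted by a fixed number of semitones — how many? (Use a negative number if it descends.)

Taking 3-note groups, the heads are E4, G4, Bb4: the pattern moves up a 3rd.
Counting half-steps from E4 to G4: 3.

3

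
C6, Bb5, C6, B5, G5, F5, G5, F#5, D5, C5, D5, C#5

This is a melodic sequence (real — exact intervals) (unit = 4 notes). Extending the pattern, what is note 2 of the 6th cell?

A3

With 4-note cells, note 2 of each statement runs Bb5, F5, C5.
Extending down a 4th: G4 → D4 → A3.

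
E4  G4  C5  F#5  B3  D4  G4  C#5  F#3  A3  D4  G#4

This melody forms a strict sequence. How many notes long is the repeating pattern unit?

Try groups of 4 (3 cells in 12 notes):
E4 G4 C5 F#5 | B3 D4 G4 C#5 | F#3 A3 D4 G#4
Every group is a transposition down a 4th of the one before; no shorter unit works.

4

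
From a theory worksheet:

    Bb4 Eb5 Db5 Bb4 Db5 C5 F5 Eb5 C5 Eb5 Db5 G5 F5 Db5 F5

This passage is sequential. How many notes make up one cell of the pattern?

5

Try groups of 5 (3 cells in 15 notes):
Bb4 Eb5 Db5 Bb4 Db5 | C5 F5 Eb5 C5 Eb5 | Db5 G5 F5 Db5 F5
Every group is a transposition up a 2nd of the one before; no shorter unit works.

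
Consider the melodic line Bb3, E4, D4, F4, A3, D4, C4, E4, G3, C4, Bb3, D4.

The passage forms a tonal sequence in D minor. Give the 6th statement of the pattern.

Unit = 4 notes; the statements start on Bb3, A3, G3, moving down a 2nd each time.
Continuing the starts: F3 → E3 → D3.
Statement 6 starts on D3 and keeps the same diatonic contour: D3 G3 F3 A3.

D3 G3 F3 A3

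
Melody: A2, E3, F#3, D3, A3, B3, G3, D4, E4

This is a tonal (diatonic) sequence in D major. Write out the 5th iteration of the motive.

Unit = 3 notes; the statements start on A2, D3, G3, moving up a 4th each time.
Continuing the starts: C#4 → F#4.
From F#4 the diatonic shape gives F#4 C#5 D5.

F#4 C#5 D5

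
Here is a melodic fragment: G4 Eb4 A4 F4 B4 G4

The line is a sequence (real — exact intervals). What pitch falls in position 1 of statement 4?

Grouping in 2s, the 1st note of each cell is G4, A4, B4.
One more up a 2nd gives C#5.

C#5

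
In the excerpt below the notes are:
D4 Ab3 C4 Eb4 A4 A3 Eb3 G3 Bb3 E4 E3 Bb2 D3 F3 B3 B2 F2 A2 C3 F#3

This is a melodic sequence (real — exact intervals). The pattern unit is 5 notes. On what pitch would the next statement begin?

F#2

With a 5-note motive the entries are D4, A3, E3, B2, each down a 4th from the previous.
One more step down a 4th gives F#2.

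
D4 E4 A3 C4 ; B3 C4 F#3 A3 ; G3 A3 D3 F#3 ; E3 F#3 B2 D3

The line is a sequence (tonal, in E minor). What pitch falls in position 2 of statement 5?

The unit is 4 notes. Position-2 pitches of the 4 shown cells: E4, C4, A3, F#3.
One more down a 3rd gives D3.

D3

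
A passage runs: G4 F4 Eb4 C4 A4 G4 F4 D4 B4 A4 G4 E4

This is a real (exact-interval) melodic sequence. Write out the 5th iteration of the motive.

D#5 C#5 B4 G#4

The 4-note cells begin on G4, A4, B4 — each up a 2nd from the last.
Extending up a 2nd: C#5 → D#5.
So cell 5 is D#5 C#5 B4 G#4.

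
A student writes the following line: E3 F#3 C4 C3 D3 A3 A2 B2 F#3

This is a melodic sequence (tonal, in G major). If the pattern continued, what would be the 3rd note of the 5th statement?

B2

With 3-note cells, note 3 of each statement runs C4, A3, F#3.
Carrying that down a 3rd forward: D3 → B2.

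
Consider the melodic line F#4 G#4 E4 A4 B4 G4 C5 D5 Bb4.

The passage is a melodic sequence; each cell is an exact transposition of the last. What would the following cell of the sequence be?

Eb5 F5 Db5

Unit = 3 notes; the statements start on F#4, A4, C5, moving up a 3rd each time.
From Eb5 the exact shape gives Eb5 F5 Db5.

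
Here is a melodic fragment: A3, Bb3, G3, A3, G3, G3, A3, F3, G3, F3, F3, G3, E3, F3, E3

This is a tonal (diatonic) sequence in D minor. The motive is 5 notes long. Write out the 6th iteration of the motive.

C3 D3 Bb2 C3 Bb2

With a 5-note motive the entries are A3, G3, F3, each down a 2nd from the previous.
Continuing the starts: E3 → D3 → C3.
So cell 6 is C3 D3 Bb2 C3 Bb2.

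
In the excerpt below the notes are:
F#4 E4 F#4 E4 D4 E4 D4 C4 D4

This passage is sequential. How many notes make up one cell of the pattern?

Try groups of 3 (3 cells in 9 notes):
F#4 E4 F#4 | E4 D4 E4 | D4 C4 D4
Every group is a transposition down a 2nd of the one before; no shorter unit works.

3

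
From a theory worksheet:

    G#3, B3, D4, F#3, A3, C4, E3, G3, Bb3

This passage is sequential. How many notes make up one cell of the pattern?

9 notes total. Splitting into 3 groups of 3:
G#3 B3 D4 | F#3 A3 C4 | E3 G3 Bb3
Each cell is the previous one down a 2nd — so the unit is 3 notes.

3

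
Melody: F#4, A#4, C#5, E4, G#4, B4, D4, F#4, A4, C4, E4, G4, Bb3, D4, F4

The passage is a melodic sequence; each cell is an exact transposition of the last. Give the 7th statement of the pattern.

Gb3 Bb3 Db4

Unit = 3 notes; the statements start on F#4, E4, D4, C4, Bb3, moving down a 2nd each time.
Extending down a 2nd: Ab3 → Gb3.
Statement 7 starts on Gb3 and keeps the same exact contour: Gb3 Bb3 Db4.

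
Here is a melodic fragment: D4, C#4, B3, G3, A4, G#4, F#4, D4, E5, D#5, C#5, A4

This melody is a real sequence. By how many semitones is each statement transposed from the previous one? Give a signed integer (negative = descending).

The 4-note cells begin on D4, A4, E5 — each up a 5th from the last.
Counting half-steps from D4 to A4: 7.

7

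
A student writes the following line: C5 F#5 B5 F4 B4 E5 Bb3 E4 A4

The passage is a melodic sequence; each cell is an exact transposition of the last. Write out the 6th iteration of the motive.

Db2 G2 C3

Taking 3-note groups, the heads are C5, F4, Bb3: the pattern moves down a 5th.
Extending down a 5th: Eb3 → Ab2 → Db2.
From Db2 the exact shape gives Db2 G2 C3.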